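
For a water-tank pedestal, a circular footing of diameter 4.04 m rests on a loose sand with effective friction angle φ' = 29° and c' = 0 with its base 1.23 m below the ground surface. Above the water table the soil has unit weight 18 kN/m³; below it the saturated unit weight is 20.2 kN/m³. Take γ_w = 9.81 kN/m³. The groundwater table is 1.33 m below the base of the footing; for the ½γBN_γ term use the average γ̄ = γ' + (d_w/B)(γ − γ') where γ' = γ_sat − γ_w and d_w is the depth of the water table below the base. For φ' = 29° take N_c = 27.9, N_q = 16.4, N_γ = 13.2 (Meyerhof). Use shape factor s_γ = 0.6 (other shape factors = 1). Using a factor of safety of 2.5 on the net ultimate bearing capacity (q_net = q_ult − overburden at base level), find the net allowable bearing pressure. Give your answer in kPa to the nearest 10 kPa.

q = γ·D_f = 18 × 1.23 = 22.14 kPa.
γ' = 10.39 kN/m³; averaging over the depth B below the base, γ̄ = γ' + (d_w/B)(γ − γ') = 12.895 kN/m³.
q·N_q = 22.14 × 16.4 = 363.1 kPa
0.5·γ·B·N_γ·s_γ = 0.5 × 12.895 × 4.04 × 13.2 × 0.6 = 206.3 kPa
q_ult = 363.1 + 206.3 = 569.4 kPa.
q_net = 569.4 − 22.14 = 547.26 kPa.
q_all(net) = 547.26 / 2.5 = 218.9 kPa.

q_all(net) ≈ 220 kPa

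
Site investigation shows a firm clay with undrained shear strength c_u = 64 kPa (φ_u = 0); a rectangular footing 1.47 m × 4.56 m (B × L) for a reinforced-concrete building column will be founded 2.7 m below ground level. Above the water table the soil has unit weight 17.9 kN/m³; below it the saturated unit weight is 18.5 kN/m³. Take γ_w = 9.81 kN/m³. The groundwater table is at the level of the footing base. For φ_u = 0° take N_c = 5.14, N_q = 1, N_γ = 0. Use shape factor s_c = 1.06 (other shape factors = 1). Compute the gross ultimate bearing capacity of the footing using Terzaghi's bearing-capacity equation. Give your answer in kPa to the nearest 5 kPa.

q_ult ≈ 395 kPa

q = γ·D_f = 17.9 × 2.7 = 48.33 kPa.
c·N_c·s_c = 64 × 5.14 × 1.06 = 348.7 kPa
q·N_q = 48.33 × 1 = 48.33 kPa
q_ult = 348.7 + 48.33 = 397.03 kPa.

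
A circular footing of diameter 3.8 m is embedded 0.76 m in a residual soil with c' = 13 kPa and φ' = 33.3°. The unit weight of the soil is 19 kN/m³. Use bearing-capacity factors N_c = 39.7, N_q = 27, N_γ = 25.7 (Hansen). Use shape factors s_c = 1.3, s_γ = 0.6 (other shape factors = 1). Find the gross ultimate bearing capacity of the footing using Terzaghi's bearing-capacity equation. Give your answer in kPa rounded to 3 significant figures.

q = γ·D_f = 19 × 0.76 = 14.44 kPa.
c·N_c·s_c = 13 × 39.7 × 1.3 = 670.93 kPa
q·N_q = 14.44 × 27 = 389.88 kPa
0.5·γ·B·N_γ·s_γ = 0.5 × 19 × 3.8 × 25.7 × 0.6 = 556.66 kPa
q_ult = 670.93 + 389.88 + 556.66 = 1617.5 kPa.

q_ult ≈ 1620 kPa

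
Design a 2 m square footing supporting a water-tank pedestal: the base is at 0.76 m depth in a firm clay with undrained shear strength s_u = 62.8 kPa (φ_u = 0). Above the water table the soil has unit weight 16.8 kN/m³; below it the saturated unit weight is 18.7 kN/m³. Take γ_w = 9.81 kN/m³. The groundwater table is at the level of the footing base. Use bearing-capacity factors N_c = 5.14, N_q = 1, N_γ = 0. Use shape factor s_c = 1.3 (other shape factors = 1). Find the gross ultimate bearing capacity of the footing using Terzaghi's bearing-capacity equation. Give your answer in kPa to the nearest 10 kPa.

q_ult ≈ 430 kPa

Overburden at base level: q = 16.8 × 0.76 = 12.768 kPa.
Cohesion term c·N_c·s_c = 62.8 × 5.14 × 1.3 = 419.63 kPa; surcharge term q·N_q = 12.768 × 1 = 12.768 kPa.
q_ult = 419.63 + 12.768 = 432.4 kPa.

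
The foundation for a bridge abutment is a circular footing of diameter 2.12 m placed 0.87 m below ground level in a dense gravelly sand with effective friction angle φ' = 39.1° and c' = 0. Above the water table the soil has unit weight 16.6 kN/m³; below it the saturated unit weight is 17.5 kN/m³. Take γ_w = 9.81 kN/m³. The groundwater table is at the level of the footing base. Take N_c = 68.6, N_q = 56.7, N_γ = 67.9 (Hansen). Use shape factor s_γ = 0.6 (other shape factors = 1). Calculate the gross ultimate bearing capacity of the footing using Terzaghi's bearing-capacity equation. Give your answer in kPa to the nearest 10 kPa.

q_ult ≈ 1150 kPa

Effective surcharge at the founding depth q = γ·D_f = 16.6 × 0.87 = 14.442 kPa.
The water table coincides with the base, so in the self-weight term γ → γ' = 7.69 kN/m³.
q_ult = q·N_q + 0.5·γ·B·N_γ·s_γ
     = 14.442 × 56.7 + 0.5 × 7.69 × 2.12 × 67.9 × 0.6
     = 818.86 + 332.09 = 1150.9 kPa.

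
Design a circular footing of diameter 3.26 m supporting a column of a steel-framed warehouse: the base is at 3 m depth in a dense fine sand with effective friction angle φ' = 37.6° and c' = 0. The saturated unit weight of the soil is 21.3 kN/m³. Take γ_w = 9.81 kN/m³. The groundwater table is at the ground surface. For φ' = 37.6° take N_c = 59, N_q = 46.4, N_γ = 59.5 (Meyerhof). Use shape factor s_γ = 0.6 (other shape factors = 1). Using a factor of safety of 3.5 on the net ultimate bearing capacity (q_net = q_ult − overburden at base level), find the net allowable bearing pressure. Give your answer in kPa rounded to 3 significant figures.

q_all(net) ≈ 638 kPa

Water table at ground surface, so effective unit weight γ' = 21.3 − 9.81 = 11.49 kN/m³ is used throughout; overburden q = 11.49 × 3 = 34.47 kPa; the same γ' applies in the ½γBN_γ term.
Surcharge term q·N_q = 34.47 × 46.4 = 1599.4 kPa; self-weight term 0.5·γ·B·N_γ·s_γ = 0.5 × 11.49 × 3.26 × 59.5 × 0.6 = 668.61 kPa.
q_ult = 1599.4 + 668.61 = 2268 kPa.
q_net = 2268 − 34.47 = 2233.6 kPa.
q_all(net) = 2233.6 / 3.5 = 638.16 kPa.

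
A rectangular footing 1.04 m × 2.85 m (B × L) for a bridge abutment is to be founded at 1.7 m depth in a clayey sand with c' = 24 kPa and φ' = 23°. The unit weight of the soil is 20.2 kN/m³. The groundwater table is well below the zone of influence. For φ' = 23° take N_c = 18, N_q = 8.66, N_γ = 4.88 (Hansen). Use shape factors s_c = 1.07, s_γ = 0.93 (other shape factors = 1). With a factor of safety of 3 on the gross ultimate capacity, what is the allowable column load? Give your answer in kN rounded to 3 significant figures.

q = γ·D_f = 20.2 × 1.7 = 34.34 kPa.
c·N_c·s_c = 24 × 18 × 1.07 = 462.24 kPa
q·N_q = 34.34 × 8.66 = 297.38 kPa
0.5·γ·B·N_γ·s_γ = 0.5 × 20.2 × 1.04 × 4.88 × 0.93 = 47.671 kPa
q_ult = 462.24 + 297.38 + 47.671 = 807.3 kPa.
Gross allowable pressure q_all = 807.3 / 3 = 269.1 kPa.
Footing area = 2.964 m², so allowable column load = 269.1 × 2.964 = 797.61 kN.

P_all ≈ 798 kN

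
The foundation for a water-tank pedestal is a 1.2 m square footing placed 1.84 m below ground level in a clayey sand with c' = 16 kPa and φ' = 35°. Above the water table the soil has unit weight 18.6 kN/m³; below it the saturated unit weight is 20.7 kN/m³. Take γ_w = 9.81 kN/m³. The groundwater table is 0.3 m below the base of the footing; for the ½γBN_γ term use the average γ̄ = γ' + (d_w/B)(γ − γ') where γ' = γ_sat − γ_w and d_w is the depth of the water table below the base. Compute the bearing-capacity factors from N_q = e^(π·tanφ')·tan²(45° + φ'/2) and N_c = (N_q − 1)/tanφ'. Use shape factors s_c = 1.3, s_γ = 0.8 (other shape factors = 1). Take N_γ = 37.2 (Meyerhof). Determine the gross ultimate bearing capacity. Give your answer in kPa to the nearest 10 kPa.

tan35° = 0.7002, so N_q = e^(π×0.7002)·tan²(62.5°) = 9.023 × 3.69 = 33.3.
N_c = (33.3 − 1)/tan35° = 46.12.
Overburden at base level: q = 18.6 × 1.84 = 34.224 kPa.
The water table is 0.3 m below the base (< B = 1.2 m), so the ½γBN_γ term uses γ̄ = γ' + (d_w/B)(γ − γ') = 10.89 + (0.3/1.2)(18.6 − 10.89) = 12.817 kN/m³.
Cohesion term c·N_c·s_c = 16 × 46.124 × 1.3 = 959.37 kPa; surcharge term q·N_q = 34.224 × 33.296 = 1139.5 kPa; self-weight term 0.5·γ·B·N_γ·s_γ = 0.5 × 12.817 × 1.2 × 37.2 × 0.8 = 228.87 kPa.
q_ult = 959.37 + 1139.5 + 228.87 = 2327.8 kPa.

q_ult ≈ 2330 kPa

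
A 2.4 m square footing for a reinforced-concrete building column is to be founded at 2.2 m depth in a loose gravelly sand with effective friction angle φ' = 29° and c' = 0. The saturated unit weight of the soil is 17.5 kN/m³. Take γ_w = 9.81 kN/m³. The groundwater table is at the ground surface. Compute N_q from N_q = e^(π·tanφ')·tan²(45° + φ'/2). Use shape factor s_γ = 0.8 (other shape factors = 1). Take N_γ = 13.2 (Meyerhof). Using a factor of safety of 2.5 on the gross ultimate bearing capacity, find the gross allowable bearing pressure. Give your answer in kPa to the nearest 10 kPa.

q_all ≈ 150 kPa

N_q = e^(π·tan29°)·tan²(59.5°) = 16.44.
With the water table at the surface the whole profile is submerged: γ' = 17.5 − 9.81 = 7.69 kN/m³, so q = γ'·D_f = 16.918 kPa; the same γ' applies in the ½γBN_γ term.
q_ult = q·N_q + 0.5·γ·B·N_γ·s_γ
     = 16.918 × 16.443 + 0.5 × 7.69 × 2.4 × 13.2 × 0.8
     = 278.19 + 97.448 = 375.64 kPa.
q_all = 375.64 / 2.5 = 150.25 kPa.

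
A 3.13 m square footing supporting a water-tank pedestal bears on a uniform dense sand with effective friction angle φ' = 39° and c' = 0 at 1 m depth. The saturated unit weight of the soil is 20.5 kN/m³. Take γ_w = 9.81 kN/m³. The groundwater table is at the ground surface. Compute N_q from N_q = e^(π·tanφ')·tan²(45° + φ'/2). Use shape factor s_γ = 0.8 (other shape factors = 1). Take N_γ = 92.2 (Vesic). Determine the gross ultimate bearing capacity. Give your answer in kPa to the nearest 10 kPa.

tan39° = 0.8098, so N_q = e^(π×0.8098)·tan²(64.5°) = 12.731 × 4.395 = 55.96.
γ' = 20.5 − 9.81 = 10.69 kN/m³ (submerged throughout). q = 10.69 × 1 = 10.69 kPa; the same γ' applies in the ½γBN_γ term.
q·N_q = 10.69 × 55.957 = 598.19 kPa
0.5·γ·B·N_γ·s_γ = 0.5 × 10.69 × 3.13 × 92.2 × 0.8 = 1234 kPa
q_ult = 598.19 + 1234 = 1832.2 kPa.

q_ult ≈ 1830 kPa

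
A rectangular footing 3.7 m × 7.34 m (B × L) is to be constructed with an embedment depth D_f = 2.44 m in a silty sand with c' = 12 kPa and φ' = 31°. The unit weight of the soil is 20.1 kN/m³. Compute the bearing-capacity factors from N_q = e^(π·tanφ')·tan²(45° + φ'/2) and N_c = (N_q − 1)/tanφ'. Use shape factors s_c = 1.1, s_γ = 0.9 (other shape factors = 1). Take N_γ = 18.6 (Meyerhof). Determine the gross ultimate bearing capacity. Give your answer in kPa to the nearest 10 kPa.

q_ult ≈ 2070 kPa

tan31° = 0.6009, so N_q = e^(π×0.6009)·tan²(60.5°) = 6.604 × 3.124 = 20.63.
N_c = (20.63 − 1)/tan31° = 32.67.
Effective surcharge at the founding depth q = γ·D_f = 20.1 × 2.44 = 49.044 kPa.
q_ult = c·N_c·s_c + q·N_q + 0.5·γ·B·N_γ·s_γ
     = 12 × 32.671 × 1.1 + 49.044 × 20.631 + 0.5 × 20.1 × 3.7 × 18.6 × 0.9
     = 431.26 + 1011.8 + 622.48 = 2065.6 kPa.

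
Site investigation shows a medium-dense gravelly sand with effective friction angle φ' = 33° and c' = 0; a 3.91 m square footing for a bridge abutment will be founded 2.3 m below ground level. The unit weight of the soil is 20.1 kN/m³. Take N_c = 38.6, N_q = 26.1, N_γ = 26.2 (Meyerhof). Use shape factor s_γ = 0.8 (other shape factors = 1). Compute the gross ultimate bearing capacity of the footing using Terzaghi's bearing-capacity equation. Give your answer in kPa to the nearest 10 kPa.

q_ult ≈ 2030 kPa

Effective surcharge at the founding depth q = γ·D_f = 20.1 × 2.3 = 46.23 kPa.
q_ult = q·N_q + 0.5·γ·B·N_γ·s_γ
     = 46.23 × 26.1 + 0.5 × 20.1 × 3.91 × 26.2 × 0.8
     = 1206.6 + 823.63 = 2030.2 kPa.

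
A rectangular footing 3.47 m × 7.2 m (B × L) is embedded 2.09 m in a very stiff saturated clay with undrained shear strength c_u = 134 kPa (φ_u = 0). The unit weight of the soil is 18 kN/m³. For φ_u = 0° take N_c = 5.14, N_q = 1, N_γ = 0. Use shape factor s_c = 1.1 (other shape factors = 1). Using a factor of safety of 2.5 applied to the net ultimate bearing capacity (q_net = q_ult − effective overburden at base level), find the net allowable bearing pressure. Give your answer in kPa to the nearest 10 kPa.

Overburden at base level: q = 18 × 2.09 = 37.62 kPa.
Cohesion term c·N_c·s_c = 134 × 5.14 × 1.1 = 757.64 kPa; surcharge term q·N_q = 37.62 × 1 = 37.62 kPa.
q_ult = 757.64 + 37.62 = 795.26 kPa.
Net ultimate: q_net = 795.26 − 37.62 = 757.64 kPa.
q_all(net) = 757.64 / 2.5 = 303.05 kPa.

q_all(net) ≈ 300 kPa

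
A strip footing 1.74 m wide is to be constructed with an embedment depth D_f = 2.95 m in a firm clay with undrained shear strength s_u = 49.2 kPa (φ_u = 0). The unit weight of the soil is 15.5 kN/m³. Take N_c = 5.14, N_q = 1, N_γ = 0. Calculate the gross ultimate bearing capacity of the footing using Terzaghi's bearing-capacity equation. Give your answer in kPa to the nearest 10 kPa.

q_ult ≈ 300 kPa

q = γ·D_f = 15.5 × 2.95 = 45.725 kPa.
c·N_c = 49.2 × 5.14 = 252.89 kPa
q·N_q = 45.725 × 1 = 45.725 kPa
q_ult = 252.89 + 45.725 = 298.61 kPa.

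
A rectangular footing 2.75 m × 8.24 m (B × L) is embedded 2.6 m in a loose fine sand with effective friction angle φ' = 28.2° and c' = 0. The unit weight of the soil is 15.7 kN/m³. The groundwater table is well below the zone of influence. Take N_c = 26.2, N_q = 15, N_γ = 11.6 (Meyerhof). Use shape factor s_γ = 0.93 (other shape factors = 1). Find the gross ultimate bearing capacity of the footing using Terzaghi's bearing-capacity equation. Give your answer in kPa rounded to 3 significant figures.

q_ult ≈ 845 kPa

Effective surcharge at the founding depth q = γ·D_f = 15.7 × 2.6 = 40.82 kPa.
q_ult = q·N_q + 0.5·γ·B·N_γ·s_γ
     = 40.82 × 15 + 0.5 × 15.7 × 2.75 × 11.6 × 0.93
     = 612.3 + 232.89 = 845.19 kPa.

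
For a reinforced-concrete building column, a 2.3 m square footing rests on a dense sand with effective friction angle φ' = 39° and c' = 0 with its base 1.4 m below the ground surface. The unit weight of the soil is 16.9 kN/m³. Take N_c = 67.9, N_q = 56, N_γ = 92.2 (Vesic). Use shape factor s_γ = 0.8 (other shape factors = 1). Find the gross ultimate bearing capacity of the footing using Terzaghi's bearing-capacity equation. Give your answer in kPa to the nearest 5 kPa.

q_ult ≈ 2760 kPa

Effective surcharge at the founding depth q = γ·D_f = 16.9 × 1.4 = 23.66 kPa.
q_ult = q·N_q + 0.5·γ·B·N_γ·s_γ
     = 23.66 × 56 + 0.5 × 16.9 × 2.3 × 92.2 × 0.8
     = 1325 + 1433.5 = 2758.5 kPa.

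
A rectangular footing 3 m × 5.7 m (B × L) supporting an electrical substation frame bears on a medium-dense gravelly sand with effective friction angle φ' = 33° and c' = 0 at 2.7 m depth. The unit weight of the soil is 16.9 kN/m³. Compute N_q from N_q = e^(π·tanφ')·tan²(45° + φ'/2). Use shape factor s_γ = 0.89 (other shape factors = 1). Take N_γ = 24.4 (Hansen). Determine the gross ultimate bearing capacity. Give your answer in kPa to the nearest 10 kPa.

q_ult ≈ 1740 kPa

tan33° = 0.6494, so N_q = e^(π×0.6494)·tan²(61.5°) = 7.692 × 3.392 = 26.09.
Effective surcharge at the founding depth q = γ·D_f = 16.9 × 2.7 = 45.63 kPa.
q_ult = q·N_q + 0.5·γ·B·N_γ·s_γ
     = 45.63 × 26.092 + 0.5 × 16.9 × 3 × 24.4 × 0.89
     = 1190.6 + 550.5 = 1741.1 kPa.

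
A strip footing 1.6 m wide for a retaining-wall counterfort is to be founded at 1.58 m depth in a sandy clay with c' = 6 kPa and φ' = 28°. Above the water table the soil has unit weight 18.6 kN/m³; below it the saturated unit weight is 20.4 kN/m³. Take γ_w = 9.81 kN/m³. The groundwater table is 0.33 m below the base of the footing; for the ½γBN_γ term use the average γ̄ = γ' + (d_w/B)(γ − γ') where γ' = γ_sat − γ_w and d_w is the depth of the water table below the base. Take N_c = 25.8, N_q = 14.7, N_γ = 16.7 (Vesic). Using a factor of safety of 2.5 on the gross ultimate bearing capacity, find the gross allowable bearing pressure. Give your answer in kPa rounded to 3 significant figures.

Overburden at base level: q = 18.6 × 1.58 = 29.388 kPa.
The water table is 0.33 m below the base (< B = 1.6 m), so the ½γBN_γ term uses γ̄ = γ' + (d_w/B)(γ − γ') = 10.59 + (0.33/1.6)(18.6 − 10.59) = 12.242 kN/m³.
Cohesion term c·N_c = 6 × 25.8 = 154.8 kPa; surcharge term q·N_q = 29.388 × 14.7 = 432 kPa; self-weight term 0.5·γ·B·N_γ = 0.5 × 12.242 × 1.6 × 16.7 = 163.55 kPa.
q_ult = 154.8 + 432 + 163.55 = 750.36 kPa.
q_all = 750.36 / 2.5 = 300.14 kPa.

q_all ≈ 300 kPa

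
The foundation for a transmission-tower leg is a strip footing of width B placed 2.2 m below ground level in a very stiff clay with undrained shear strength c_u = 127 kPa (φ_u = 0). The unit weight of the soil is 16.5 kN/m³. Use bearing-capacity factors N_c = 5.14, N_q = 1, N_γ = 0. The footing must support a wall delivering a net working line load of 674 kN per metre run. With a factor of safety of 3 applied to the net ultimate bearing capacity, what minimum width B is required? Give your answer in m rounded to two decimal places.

B = 3.10 m

Overburden at base level: q = 16.5 × 2.2 = 36.3 kPa.
Cohesion term c·N_c = 127 × 5.14 = 652.78 kPa; surcharge term q·N_q = 36.3 × 1 = 36.3 kPa.
q_ult = 652.78 + 36.3 = 689.08 kPa.
For φ = 0 the ½γBN_γ term vanishes, so q_ult is independent of B. q_net = 689.08 − 36.3 = 652.78 kPa; q_all(net) = 652.78/3 = 217.59 kPa.
Required width B = w / q_all(net) = 674 / 217.59 = 3.098 m.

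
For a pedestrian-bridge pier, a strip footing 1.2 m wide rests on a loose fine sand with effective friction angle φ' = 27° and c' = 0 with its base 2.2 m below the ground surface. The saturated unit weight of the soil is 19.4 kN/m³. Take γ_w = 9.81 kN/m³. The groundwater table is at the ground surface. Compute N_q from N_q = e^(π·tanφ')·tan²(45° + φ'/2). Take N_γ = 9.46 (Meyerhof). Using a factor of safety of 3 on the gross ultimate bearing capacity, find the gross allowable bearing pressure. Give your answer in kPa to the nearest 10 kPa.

q_all ≈ 110 kPa

N_q = e^(π·tan27°)·tan²(58.5°) = 13.2.
γ' = 19.4 − 9.81 = 9.59 kN/m³ (submerged throughout). q = 9.59 × 2.2 = 21.098 kPa; the same γ' applies in the ½γBN_γ term.
q·N_q = 21.098 × 13.199 = 278.48 kPa
0.5·γ·B·N_γ = 0.5 × 9.59 × 1.2 × 9.46 = 54.433 kPa
q_ult = 278.48 + 54.433 = 332.91 kPa.
q_all = 332.91 / 3 = 110.97 kPa.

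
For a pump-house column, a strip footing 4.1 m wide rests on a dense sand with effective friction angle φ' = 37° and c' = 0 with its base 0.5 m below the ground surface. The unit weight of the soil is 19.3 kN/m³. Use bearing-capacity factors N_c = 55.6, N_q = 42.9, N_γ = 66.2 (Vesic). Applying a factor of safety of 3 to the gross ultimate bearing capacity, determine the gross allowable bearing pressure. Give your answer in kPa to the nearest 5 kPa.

Overburden at base level: q = 19.3 × 0.5 = 9.65 kPa.
Surcharge term q·N_q = 9.65 × 42.9 = 413.99 kPa; self-weight term 0.5·γ·B·N_γ = 0.5 × 19.3 × 4.1 × 66.2 = 2619.2 kPa.
q_ult = 413.99 + 2619.2 = 3033.2 kPa.
q_all = q_ult / FS = 3033.2 / 3 = 1011.1 kPa.

q_all ≈ 1010 kPa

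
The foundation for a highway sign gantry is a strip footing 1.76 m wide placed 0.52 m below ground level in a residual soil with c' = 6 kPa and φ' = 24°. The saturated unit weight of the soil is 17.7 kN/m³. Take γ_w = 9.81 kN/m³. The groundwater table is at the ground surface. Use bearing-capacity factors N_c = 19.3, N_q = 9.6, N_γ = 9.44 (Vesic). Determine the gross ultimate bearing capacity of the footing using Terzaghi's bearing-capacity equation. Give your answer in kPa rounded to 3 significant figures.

q_ult ≈ 221 kPa

With the water table at the surface the whole profile is submerged: γ' = 17.7 − 9.81 = 7.89 kN/m³, so q = γ'·D_f = 4.1028 kPa; the same γ' applies in the ½γBN_γ term.
q_ult = c·N_c + q·N_q + 0.5·γ·B·N_γ
     = 6 × 19.3 + 4.1028 × 9.6 + 0.5 × 7.89 × 1.76 × 9.44
     = 115.8 + 39.387 + 65.544 = 220.73 kPa.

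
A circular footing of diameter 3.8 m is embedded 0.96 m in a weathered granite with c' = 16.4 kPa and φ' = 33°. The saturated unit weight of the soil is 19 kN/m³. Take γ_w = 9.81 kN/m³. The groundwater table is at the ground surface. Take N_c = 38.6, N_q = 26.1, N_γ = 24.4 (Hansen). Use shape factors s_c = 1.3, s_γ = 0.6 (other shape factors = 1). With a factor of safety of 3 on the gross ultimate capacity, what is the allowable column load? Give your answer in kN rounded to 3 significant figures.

With the water table at the surface the whole profile is submerged: γ' = 19 − 9.81 = 9.19 kN/m³, so q = γ'·D_f = 8.8224 kPa; the same γ' applies in the ½γBN_γ term.
q_ult = c·N_c·s_c + q·N_q + 0.5·γ·B·N_γ·s_γ
     = 16.4 × 38.6 × 1.3 + 8.8224 × 26.1 + 0.5 × 9.19 × 3.8 × 24.4 × 0.6
     = 822.95 + 230.26 + 255.63 = 1308.8 kPa.
Gross allowable pressure q_all = 1308.8 / 3 = 436.28 kPa.
Footing area = 11.3411 m², so allowable column load = 436.28 × 11.3411 = 4947.9 kN.

P_all ≈ 4950 kN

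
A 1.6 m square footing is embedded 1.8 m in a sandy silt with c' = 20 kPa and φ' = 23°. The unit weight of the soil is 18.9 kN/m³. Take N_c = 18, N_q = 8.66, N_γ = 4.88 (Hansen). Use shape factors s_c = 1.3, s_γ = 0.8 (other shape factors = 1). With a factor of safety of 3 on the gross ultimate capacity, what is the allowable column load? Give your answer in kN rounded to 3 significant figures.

Overburden at base level: q = 18.9 × 1.8 = 34.02 kPa.
Cohesion term c·N_c·s_c = 20 × 18 × 1.3 = 468 kPa; surcharge term q·N_q = 34.02 × 8.66 = 294.61 kPa; self-weight term 0.5·γ·B·N_γ·s_γ = 0.5 × 18.9 × 1.6 × 4.88 × 0.8 = 59.028 kPa.
q_ult = 468 + 294.61 + 59.028 = 821.64 kPa.
Gross allowable pressure q_all = 821.64 / 3 = 273.88 kPa.
Footing area = 2.56 m², so allowable column load = 273.88 × 2.56 = 701.13 kN.

P_all ≈ 701 kN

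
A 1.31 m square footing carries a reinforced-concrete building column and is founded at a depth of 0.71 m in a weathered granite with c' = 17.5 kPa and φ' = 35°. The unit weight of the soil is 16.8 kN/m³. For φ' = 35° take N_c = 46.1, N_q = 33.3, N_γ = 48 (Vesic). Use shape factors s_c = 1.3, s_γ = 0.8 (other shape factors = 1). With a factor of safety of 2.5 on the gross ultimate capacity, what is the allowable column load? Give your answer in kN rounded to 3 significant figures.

Overburden at base level: q = 16.8 × 0.71 = 11.928 kPa.
Cohesion term c·N_c·s_c = 17.5 × 46.1 × 1.3 = 1048.8 kPa; surcharge term q·N_q = 11.928 × 33.3 = 397.2 kPa; self-weight term 0.5·γ·B·N_γ·s_γ = 0.5 × 16.8 × 1.31 × 48 × 0.8 = 422.55 kPa.
q_ult = 1048.8 + 397.2 + 422.55 = 1868.5 kPa.
Gross allowable pressure q_all = 1868.5 / 2.5 = 747.41 kPa.
Footing area = 1.7161 m², so allowable column load = 747.41 × 1.7161 = 1282.6 kN.

P_all ≈ 1280 kN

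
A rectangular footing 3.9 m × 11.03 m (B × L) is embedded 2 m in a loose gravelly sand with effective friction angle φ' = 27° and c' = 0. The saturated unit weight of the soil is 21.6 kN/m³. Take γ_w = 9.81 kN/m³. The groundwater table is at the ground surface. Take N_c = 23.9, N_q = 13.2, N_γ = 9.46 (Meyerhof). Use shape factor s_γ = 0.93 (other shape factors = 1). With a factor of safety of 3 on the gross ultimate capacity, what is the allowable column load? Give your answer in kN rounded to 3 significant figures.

γ' = 21.6 − 9.81 = 11.79 kN/m³ (submerged throughout). q = 11.79 × 2 = 23.58 kPa; the same γ' applies in the ½γBN_γ term.
q·N_q = 23.58 × 13.2 = 311.26 kPa
0.5·γ·B·N_γ·s_γ = 0.5 × 11.79 × 3.9 × 9.46 × 0.93 = 202.27 kPa
q_ult = 311.26 + 202.27 = 513.52 kPa.
Gross allowable pressure q_all = 513.52 / 3 = 171.17 kPa.
Footing area = 43.017 m², so allowable column load = 171.17 × 43.017 = 7363.4 kN.

P_all ≈ 7360 kN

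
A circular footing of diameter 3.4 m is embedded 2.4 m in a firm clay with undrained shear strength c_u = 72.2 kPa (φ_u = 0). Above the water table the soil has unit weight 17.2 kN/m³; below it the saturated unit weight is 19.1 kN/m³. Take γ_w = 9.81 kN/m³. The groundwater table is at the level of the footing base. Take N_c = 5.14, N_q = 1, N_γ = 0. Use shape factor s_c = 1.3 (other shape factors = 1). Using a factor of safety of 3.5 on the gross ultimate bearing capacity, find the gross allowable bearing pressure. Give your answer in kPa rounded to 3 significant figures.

q_all ≈ 150 kPa

Effective surcharge at the founding depth q = γ·D_f = 17.2 × 2.4 = 41.28 kPa.
q_ult = c·N_c·s_c + q·N_q
     = 72.2 × 5.14 × 1.3 + 41.28 × 1
     = 482.44 + 41.28 = 523.72 kPa.
q_all = 523.72 / 3.5 = 149.63 kPa.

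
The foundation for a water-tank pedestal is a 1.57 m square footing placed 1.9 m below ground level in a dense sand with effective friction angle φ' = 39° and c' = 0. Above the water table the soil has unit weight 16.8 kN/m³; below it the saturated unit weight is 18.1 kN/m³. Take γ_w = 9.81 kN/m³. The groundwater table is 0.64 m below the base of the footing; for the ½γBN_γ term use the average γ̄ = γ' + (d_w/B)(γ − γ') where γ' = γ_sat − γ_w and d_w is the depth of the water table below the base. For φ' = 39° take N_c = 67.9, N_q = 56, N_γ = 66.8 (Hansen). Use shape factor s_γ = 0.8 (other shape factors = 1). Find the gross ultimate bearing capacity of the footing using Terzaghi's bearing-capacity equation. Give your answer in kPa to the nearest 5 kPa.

q_ult ≈ 2280 kPa

q = γ·D_f = 16.8 × 1.9 = 31.92 kPa.
γ' = 8.29 kN/m³; averaging over the depth B below the base, γ̄ = γ' + (d_w/B)(γ − γ') = 11.759 kN/m³.
q·N_q = 31.92 × 56 = 1787.5 kPa
0.5·γ·B·N_γ·s_γ = 0.5 × 11.759 × 1.57 × 66.8 × 0.8 = 493.3 kPa
q_ult = 1787.5 + 493.3 = 2280.8 kPa.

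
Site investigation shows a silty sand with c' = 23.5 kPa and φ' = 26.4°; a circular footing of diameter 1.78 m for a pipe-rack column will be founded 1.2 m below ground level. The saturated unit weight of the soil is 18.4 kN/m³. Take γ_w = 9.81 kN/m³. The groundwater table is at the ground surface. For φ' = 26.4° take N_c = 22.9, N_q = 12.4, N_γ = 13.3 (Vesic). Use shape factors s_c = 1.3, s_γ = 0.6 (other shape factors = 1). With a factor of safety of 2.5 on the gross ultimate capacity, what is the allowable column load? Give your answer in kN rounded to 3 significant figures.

P_all ≈ 884 kN

Water table at ground surface, so effective unit weight γ' = 18.4 − 9.81 = 8.59 kN/m³ is used throughout; overburden q = 8.59 × 1.2 = 10.308 kPa; the same γ' applies in the ½γBN_γ term.
Cohesion term c·N_c·s_c = 23.5 × 22.9 × 1.3 = 699.6 kPa; surcharge term q·N_q = 10.308 × 12.4 = 127.82 kPa; self-weight term 0.5·γ·B·N_γ·s_γ = 0.5 × 8.59 × 1.78 × 13.3 × 0.6 = 61.008 kPa.
q_ult = 699.6 + 127.82 + 61.008 = 888.42 kPa.
Gross allowable pressure q_all = 888.42 / 2.5 = 355.37 kPa.
Footing area = 2.4885 m², so allowable column load = 355.37 × 2.4885 = 884.34 kN.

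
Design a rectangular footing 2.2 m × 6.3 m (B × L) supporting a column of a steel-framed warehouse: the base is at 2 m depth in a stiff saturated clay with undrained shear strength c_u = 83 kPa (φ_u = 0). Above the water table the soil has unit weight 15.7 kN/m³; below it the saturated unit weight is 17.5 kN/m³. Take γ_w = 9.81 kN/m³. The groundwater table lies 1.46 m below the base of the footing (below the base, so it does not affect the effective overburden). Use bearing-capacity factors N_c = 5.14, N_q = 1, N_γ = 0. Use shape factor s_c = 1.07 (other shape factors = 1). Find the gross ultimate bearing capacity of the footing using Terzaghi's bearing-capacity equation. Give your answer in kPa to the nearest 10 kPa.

q = γ·D_f = 15.7 × 2 = 31.4 kPa.
c·N_c·s_c = 83 × 5.14 × 1.07 = 456.48 kPa
q·N_q = 31.4 × 1 = 31.4 kPa
q_ult = 456.48 + 31.4 = 487.88 kPa.

q_ult ≈ 490 kPa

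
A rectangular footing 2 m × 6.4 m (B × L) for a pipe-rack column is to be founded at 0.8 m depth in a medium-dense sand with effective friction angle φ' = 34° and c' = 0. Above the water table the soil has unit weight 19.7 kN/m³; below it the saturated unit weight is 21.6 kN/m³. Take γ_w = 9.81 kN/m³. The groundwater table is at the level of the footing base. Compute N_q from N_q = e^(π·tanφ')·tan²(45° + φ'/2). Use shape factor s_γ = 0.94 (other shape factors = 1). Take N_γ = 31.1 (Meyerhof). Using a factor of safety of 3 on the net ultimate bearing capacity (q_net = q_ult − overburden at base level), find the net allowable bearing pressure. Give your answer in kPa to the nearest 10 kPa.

q_all(net) ≈ 260 kPa

N_q = e^(π·tan34°)·tan²(62°) = 29.44.
q = γ·D_f = 19.7 × 0.8 = 15.76 kPa.
For the ½γBN_γ term take γ' = 21.6 − 9.81 = 11.79 kN/m³ (soil below base is submerged).
q·N_q = 15.76 × 29.44 = 463.97 kPa
0.5·γ·B·N_γ·s_γ = 0.5 × 11.79 × 2 × 31.1 × 0.94 = 344.67 kPa
q_ult = 463.97 + 344.67 = 808.64 kPa.
q_net = 808.64 − 15.76 = 792.88 kPa.
q_all(net) = 792.88 / 3 = 264.29 kPa.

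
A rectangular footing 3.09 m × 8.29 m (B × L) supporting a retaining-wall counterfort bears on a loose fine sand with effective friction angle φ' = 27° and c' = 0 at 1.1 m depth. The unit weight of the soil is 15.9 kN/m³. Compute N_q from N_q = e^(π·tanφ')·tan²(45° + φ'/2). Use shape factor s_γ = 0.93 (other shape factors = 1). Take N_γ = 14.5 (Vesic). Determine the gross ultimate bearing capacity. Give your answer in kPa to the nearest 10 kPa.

tan27° = 0.5095, so N_q = e^(π×0.5095)·tan²(58.5°) = 4.957 × 2.663 = 13.2.
q = γ·D_f = 15.9 × 1.1 = 17.49 kPa.
q·N_q = 17.49 × 13.199 = 230.85 kPa
0.5·γ·B·N_γ·s_γ = 0.5 × 15.9 × 3.09 × 14.5 × 0.93 = 331.27 kPa
q_ult = 230.85 + 331.27 = 562.12 kPa.

q_ult ≈ 560 kPa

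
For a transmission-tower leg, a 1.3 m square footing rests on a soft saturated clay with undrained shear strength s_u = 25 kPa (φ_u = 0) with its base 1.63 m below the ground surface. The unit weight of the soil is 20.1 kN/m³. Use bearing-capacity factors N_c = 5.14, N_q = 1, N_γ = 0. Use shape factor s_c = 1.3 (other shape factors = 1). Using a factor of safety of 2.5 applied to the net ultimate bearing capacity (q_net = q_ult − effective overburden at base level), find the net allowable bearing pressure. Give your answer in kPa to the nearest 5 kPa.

Effective surcharge at the founding depth q = γ·D_f = 20.1 × 1.63 = 32.763 kPa.
q_ult = c·N_c·s_c + q·N_q
     = 25 × 5.14 × 1.3 + 32.763 × 1
     = 167.05 + 32.763 = 199.81 kPa.
Net ultimate: q_net = 199.81 − 32.763 = 167.05 kPa.
q_all(net) = 167.05 / 2.5 = 66.82 kPa.

q_all(net) ≈ 65 kPa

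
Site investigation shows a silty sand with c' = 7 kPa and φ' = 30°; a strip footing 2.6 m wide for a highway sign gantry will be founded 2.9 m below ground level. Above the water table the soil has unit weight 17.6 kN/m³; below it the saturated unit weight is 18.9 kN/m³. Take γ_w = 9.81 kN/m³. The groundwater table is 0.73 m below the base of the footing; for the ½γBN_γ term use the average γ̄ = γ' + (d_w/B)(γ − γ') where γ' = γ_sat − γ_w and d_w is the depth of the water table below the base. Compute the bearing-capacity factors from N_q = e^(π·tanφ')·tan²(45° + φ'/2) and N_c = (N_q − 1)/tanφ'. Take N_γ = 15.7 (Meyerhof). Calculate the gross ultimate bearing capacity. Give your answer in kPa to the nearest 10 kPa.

tan30° = 0.5774, so N_q = e^(π×0.5774)·tan²(60°) = 6.134 × 3.0 = 18.4.
N_c = (18.4 − 1)/tan30° = 30.14.
Effective surcharge at the founding depth q = γ·D_f = 17.6 × 2.9 = 51.04 kPa.
With d_w = 0.73 m < B, γ̄ = 9.09 + (0.73/2.6) × (17.6 − 9.09) = 11.479 kN/m³.
q_ult = c·N_c + q·N_q + 0.5·γ·B·N_γ
     = 7 × 30.14 + 51.04 × 18.401 + 0.5 × 11.479 × 2.6 × 15.7
     = 210.98 + 939.19 + 234.29 = 1384.5 kPa.

q_ult ≈ 1380 kPa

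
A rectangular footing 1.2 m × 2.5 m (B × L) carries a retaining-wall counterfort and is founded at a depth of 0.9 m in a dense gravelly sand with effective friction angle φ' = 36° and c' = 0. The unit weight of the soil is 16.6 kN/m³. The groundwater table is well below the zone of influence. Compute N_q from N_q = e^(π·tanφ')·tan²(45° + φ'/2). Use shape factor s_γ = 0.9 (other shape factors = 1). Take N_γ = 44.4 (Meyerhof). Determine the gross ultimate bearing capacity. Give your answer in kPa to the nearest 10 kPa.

q_ult ≈ 960 kPa

tan36° = 0.7265, so N_q = e^(π×0.7265)·tan²(63°) = 9.801 × 3.852 = 37.75.
q = γ·D_f = 16.6 × 0.9 = 14.94 kPa.
q·N_q = 14.94 × 37.752 = 564.02 kPa
0.5·γ·B·N_γ·s_γ = 0.5 × 16.6 × 1.2 × 44.4 × 0.9 = 398 kPa
q_ult = 564.02 + 398 = 962.02 kPa.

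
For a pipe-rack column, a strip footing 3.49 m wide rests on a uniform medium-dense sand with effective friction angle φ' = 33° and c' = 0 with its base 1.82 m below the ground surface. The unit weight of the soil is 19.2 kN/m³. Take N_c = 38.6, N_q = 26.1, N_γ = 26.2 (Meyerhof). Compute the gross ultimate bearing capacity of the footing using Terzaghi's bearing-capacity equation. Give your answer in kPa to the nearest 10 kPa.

q = γ·D_f = 19.2 × 1.82 = 34.944 kPa.
q·N_q = 34.944 × 26.1 = 912.04 kPa
0.5·γ·B·N_γ = 0.5 × 19.2 × 3.49 × 26.2 = 877.8 kPa
q_ult = 912.04 + 877.8 = 1789.8 kPa.

q_ult ≈ 1790 kPa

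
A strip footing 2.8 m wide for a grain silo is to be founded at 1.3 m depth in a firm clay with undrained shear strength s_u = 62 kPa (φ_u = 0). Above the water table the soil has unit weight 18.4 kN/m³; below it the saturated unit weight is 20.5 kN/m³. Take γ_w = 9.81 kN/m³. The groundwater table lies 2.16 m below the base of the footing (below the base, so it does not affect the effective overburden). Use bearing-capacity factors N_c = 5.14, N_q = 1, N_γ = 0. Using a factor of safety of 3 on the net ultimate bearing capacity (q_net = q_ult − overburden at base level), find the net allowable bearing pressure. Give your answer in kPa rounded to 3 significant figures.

q = γ·D_f = 18.4 × 1.3 = 23.92 kPa.
c·N_c = 62 × 5.14 = 318.68 kPa
q·N_q = 23.92 × 1 = 23.92 kPa
q_ult = 318.68 + 23.92 = 342.6 kPa.
q_net = 342.6 − 23.92 = 318.68 kPa.
q_all(net) = 318.68 / 3 = 106.23 kPa.

q_all(net) ≈ 106 kPa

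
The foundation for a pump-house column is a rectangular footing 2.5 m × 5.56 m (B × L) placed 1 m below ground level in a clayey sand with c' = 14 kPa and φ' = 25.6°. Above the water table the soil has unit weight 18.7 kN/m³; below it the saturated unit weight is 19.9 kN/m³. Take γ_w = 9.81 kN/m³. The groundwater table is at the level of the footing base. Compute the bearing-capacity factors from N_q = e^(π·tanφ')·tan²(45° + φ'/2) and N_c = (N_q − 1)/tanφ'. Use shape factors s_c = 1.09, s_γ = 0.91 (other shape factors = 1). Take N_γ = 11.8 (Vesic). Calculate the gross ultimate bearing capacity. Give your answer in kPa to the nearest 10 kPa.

tan25.6° = 0.4791, so N_q = e^(π×0.4791)·tan²(57.8°) = 4.505 × 2.522 = 11.36.
N_c = (11.36 − 1)/tan25.6° = 21.62.
Effective surcharge at the founding depth q = γ·D_f = 18.7 × 1 = 18.7 kPa.
The water table coincides with the base, so in the self-weight term γ → γ' = 10.09 kN/m³.
q_ult = c·N_c·s_c + q·N_q + 0.5·γ·B·N_γ·s_γ
     = 14 × 21.623 × 1.09 + 18.7 × 11.36 + 0.5 × 10.09 × 2.5 × 11.8 × 0.91
     = 329.97 + 212.44 + 135.43 = 677.84 kPa.

q_ult ≈ 680 kPa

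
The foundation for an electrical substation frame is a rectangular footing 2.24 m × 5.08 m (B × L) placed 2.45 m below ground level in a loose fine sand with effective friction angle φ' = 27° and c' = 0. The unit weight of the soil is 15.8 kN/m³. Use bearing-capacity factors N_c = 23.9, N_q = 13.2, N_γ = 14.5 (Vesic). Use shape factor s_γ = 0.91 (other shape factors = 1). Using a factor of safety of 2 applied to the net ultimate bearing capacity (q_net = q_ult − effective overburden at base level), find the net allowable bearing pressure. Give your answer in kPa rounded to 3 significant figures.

q = γ·D_f = 15.8 × 2.45 = 38.71 kPa.
q·N_q = 38.71 × 13.2 = 510.97 kPa
0.5·γ·B·N_γ·s_γ = 0.5 × 15.8 × 2.24 × 14.5 × 0.91 = 233.5 kPa
q_ult = 510.97 + 233.5 = 744.47 kPa.
Net ultimate: q_net = 744.47 − 38.71 = 705.76 kPa.
q_all(net) = 705.76 / 2 = 352.88 kPa.

q_all(net) ≈ 353 kPa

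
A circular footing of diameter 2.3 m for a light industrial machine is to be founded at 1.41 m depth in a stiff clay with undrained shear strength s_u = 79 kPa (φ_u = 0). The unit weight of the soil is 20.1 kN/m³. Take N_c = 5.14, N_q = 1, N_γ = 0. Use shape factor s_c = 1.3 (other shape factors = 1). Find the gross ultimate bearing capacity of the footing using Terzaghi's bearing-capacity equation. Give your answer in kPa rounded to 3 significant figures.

Effective surcharge at the founding depth q = γ·D_f = 20.1 × 1.41 = 28.341 kPa.
q_ult = c·N_c·s_c + q·N_q
     = 79 × 5.14 × 1.3 + 28.341 × 1
     = 527.88 + 28.341 = 556.22 kPa.

q_ult ≈ 556 kPa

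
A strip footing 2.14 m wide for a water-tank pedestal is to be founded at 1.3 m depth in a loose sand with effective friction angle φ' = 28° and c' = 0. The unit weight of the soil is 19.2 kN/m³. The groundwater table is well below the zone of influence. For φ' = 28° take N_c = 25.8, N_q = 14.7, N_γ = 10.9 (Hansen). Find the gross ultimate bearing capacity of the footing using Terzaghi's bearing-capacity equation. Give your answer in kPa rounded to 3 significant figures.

q_ult ≈ 591 kPa

q = γ·D_f = 19.2 × 1.3 = 24.96 kPa.
q·N_q = 24.96 × 14.7 = 366.91 kPa
0.5·γ·B·N_γ = 0.5 × 19.2 × 2.14 × 10.9 = 223.93 kPa
q_ult = 366.91 + 223.93 = 590.84 kPa.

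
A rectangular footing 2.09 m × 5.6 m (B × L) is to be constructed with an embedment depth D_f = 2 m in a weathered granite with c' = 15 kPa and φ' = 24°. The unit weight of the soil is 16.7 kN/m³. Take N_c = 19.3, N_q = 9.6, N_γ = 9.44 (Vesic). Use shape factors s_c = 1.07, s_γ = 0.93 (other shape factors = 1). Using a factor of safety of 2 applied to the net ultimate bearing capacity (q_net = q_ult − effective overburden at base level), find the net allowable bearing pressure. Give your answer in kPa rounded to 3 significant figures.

q_all(net) ≈ 375 kPa

Overburden at base level: q = 16.7 × 2 = 33.4 kPa.
Cohesion term c·N_c·s_c = 15 × 19.3 × 1.07 = 309.77 kPa; surcharge term q·N_q = 33.4 × 9.6 = 320.64 kPa; self-weight term 0.5·γ·B·N_γ·s_γ = 0.5 × 16.7 × 2.09 × 9.44 × 0.93 = 153.21 kPa.
q_ult = 309.77 + 320.64 + 153.21 = 783.62 kPa.
Net ultimate: q_net = 783.62 − 33.4 = 750.22 kPa.
q_all(net) = 750.22 / 2 = 375.11 kPa.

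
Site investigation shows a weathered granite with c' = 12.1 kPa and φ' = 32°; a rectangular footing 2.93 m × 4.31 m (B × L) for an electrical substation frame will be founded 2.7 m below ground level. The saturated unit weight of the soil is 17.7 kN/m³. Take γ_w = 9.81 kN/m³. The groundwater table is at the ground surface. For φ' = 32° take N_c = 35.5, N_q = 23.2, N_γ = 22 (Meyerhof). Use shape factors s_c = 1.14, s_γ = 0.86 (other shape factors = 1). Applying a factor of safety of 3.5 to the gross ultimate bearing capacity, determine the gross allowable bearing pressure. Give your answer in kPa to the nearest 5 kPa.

With the water table at the surface the whole profile is submerged: γ' = 17.7 − 9.81 = 7.89 kN/m³, so q = γ'·D_f = 21.303 kPa; the same γ' applies in the ½γBN_γ term.
q_ult = c·N_c·s_c + q·N_q + 0.5·γ·B·N_γ·s_γ
     = 12.1 × 35.5 × 1.14 + 21.303 × 23.2 + 0.5 × 7.89 × 2.93 × 22 × 0.86
     = 489.69 + 494.23 + 218.69 = 1202.6 kPa.
q_all = q_ult / FS = 1202.6 / 3.5 = 343.6 kPa.

q_all ≈ 345 kPa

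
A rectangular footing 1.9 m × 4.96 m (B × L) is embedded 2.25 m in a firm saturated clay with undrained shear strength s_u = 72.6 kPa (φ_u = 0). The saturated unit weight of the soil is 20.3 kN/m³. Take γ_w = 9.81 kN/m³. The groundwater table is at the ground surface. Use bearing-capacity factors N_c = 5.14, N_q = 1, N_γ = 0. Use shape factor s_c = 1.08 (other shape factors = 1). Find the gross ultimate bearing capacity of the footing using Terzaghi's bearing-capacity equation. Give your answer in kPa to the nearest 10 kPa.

q_ult ≈ 430 kPa

With the water table at the surface the whole profile is submerged: γ' = 20.3 − 9.81 = 10.49 kN/m³, so q = γ'·D_f = 23.602 kPa.
q_ult = c·N_c·s_c + q·N_q
     = 72.6 × 5.14 × 1.08 + 23.602 × 1
     = 403.02 + 23.602 = 426.62 kPa.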